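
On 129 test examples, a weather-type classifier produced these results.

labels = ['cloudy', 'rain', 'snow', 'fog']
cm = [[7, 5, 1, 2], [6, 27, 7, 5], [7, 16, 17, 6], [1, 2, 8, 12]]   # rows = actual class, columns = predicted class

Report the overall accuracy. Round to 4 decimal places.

Accuracy = trace / total = (7+27+17+12=63) / 129 = 63/129 = 0.4884

0.4884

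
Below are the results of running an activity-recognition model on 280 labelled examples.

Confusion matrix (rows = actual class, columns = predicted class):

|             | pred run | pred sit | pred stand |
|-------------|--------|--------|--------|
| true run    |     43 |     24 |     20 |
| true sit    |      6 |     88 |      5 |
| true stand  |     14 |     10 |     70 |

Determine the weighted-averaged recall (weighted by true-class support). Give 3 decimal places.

0.718

Per-class recall (TP/(TP+FN)):
  run: TP=43, FN=24+20=44 → 43/87 = 0.4943
  sit: TP=88, FN=6+5=11 → 88/99 = 0.8889
  stand: TP=70, FN=14+10=24 → 70/94 = 0.7447
Weighted-recall = Σ (supportᵢ/N)·recallᵢ with N=280: (87/280)·0.4943 + (99/280)·0.8889 + (94/280)·0.7447 = 0.718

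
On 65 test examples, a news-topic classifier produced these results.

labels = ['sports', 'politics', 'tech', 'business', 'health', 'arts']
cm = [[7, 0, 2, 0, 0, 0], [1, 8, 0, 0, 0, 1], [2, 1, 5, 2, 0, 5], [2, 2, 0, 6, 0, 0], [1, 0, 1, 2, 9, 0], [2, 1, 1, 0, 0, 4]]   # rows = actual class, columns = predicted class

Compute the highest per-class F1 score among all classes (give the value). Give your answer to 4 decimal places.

0.8182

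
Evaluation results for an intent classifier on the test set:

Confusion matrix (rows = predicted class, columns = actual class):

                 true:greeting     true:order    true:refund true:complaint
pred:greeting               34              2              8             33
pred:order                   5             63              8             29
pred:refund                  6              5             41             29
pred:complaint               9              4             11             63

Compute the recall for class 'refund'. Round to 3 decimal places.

Take TP from the diagonal, FP from the rest of the 'refund' prediction marginal, FN from the rest of the 'refund' actual marginal.
recall = TP/(TP+FN).
refund: TP=41, FN=8+8+11=27 → 41/68 = 0.6029

0.603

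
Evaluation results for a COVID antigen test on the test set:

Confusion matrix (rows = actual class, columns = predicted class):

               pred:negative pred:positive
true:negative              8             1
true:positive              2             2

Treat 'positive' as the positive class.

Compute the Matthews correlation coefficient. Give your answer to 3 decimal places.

0.426

MCC = (TP·TN − FP·FN) / √((TP+FP)(TP+FN)(TN+FP)(TN+FN))
Numerator = 2·8 − 1·2 = 14
Denominator = √(3·4·9·10) = √1080 = 32.8634
MCC = 14 / 32.8634 = 0.426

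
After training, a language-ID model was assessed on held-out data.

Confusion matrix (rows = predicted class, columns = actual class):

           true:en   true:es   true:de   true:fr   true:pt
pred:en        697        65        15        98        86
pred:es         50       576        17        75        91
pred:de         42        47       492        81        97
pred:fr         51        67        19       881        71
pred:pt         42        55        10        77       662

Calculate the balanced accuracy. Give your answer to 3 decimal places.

0.755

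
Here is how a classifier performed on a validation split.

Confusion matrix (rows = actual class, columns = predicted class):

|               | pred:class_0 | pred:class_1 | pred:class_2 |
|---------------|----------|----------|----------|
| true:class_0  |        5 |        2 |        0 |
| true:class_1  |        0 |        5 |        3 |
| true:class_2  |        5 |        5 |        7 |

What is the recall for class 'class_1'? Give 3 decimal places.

recall = TP/(TP+FN).
class_1: TP=5, FN=0+3=3 → 5/8 = 0.6250

0.625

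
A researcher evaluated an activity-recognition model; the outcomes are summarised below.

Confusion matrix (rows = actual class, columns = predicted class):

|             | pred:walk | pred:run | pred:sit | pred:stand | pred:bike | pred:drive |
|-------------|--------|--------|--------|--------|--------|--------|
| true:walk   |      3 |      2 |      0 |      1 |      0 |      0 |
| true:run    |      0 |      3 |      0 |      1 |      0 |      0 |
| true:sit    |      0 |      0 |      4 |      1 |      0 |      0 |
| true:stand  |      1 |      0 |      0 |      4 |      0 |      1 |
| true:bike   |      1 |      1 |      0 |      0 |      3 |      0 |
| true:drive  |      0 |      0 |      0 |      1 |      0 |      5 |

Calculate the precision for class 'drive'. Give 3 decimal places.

Treat 'drive' as positive and all other classes as negative.
precision = TP/(TP+FP).
drive: TP=5, FP=0+0+0+1+0=1 → 5/6 = 0.8333

0.833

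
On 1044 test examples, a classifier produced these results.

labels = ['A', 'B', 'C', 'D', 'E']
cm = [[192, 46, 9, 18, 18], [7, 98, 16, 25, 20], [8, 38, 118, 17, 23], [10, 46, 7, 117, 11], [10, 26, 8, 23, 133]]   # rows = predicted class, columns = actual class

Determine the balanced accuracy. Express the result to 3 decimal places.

0.642

Balanced accuracy = mean of per-class recall.
  A: recall = 192/227 = 0.8458
  B: recall = 98/254 = 0.3858
  C: recall = 118/158 = 0.7468
  D: recall = 117/200 = 0.5850
  E: recall = 133/205 = 0.6488
Mean = (0.8458 + 0.3858 + 0.7468 + 0.5850 + 0.6488) / 5 = 0.642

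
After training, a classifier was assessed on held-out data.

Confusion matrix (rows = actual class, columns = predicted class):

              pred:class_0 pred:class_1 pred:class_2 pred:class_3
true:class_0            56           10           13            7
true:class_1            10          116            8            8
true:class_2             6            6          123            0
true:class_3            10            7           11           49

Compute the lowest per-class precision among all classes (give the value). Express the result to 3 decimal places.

Per-class precision (TP/(TP+FP)):
  class_0: TP=56, FP=10+6+10=26 → 56/82 = 0.6829
  class_1: TP=116, FP=10+6+7=23 → 116/139 = 0.8345
  class_2: TP=123, FP=13+8+11=32 → 123/155 = 0.7935
  class_3: TP=49, FP=7+8+0=15 → 49/64 = 0.7656
Lowest is class 'class_0' with precision = 0.683.

0.683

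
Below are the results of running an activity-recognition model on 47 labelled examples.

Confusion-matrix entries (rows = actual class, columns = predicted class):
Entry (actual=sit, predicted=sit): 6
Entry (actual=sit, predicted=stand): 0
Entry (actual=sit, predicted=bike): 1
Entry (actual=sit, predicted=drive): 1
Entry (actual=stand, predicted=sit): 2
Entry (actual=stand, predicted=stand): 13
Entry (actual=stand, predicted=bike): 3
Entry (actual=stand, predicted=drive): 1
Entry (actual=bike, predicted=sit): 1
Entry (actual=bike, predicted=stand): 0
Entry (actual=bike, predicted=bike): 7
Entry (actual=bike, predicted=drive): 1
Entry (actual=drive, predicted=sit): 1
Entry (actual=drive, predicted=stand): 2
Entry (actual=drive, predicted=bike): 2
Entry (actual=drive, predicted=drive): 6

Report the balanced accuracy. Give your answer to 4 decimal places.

Balanced accuracy = mean of per-class recall.
  sit: recall = 6/8 = 0.75000
  stand: recall = 13/19 = 0.68421
  bike: recall = 7/9 = 0.77778
  drive: recall = 6/11 = 0.54545
Mean = (0.75000 + 0.68421 + 0.77778 + 0.54545) / 4 = 0.6894

0.6894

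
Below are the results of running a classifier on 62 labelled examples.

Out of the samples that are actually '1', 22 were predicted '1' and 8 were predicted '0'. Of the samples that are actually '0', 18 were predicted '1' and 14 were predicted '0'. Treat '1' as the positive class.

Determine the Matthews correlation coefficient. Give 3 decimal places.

0.178

MCC = (TP·TN − FP·FN) / √((TP+FP)(TP+FN)(TN+FP)(TN+FN))
Numerator = 22·14 − 18·8 = 164
Denominator = √(40·30·32·22) = √844800 = 919.1300
MCC = 164 / 919.1300 = 0.178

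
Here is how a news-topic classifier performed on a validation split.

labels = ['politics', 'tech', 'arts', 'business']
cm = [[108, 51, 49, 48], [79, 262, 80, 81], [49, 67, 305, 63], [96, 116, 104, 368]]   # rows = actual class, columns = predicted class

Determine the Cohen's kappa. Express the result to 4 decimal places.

0.3775

Observed agreement pₒ = trace/N = 1043/1926 = 0.54154
Expected agreement pₑ = Σ (rowᵢ·colᵢ)/N² = (256·332 + 502·496 + 484·538 + 684·560)/1926² = 0.26349
κ = (pₒ − pₑ)/(1 − pₑ) = (0.54154 − 0.26349)/(1 − 0.26349) = 0.3775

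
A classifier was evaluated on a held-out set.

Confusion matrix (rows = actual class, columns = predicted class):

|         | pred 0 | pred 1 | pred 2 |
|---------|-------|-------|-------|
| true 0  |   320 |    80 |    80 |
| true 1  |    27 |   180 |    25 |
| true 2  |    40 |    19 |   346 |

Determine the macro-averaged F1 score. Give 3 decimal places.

0.750

Per-class F1 score (2·TP/(2·TP+FP+FN)):
  0: TP=320, FP=27+40=67, FN=80+80=160 → 640/867 = 0.7382
  1: TP=180, FP=80+19=99, FN=27+25=52 → 360/511 = 0.7045
  2: TP=346, FP=80+25=105, FN=40+19=59 → 692/856 = 0.8084
Macro-F1 score = mean = (0.7382 + 0.7045 + 0.8084) / 3 = 0.750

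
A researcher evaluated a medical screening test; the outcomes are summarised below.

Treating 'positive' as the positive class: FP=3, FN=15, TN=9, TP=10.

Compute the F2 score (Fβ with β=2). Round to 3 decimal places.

0.442

Fβ = (1+β²)·TP / ((1+β²)·TP + β²·FN + FP), with β²=4
= 5·10 / (5·10 + 4·15 + 3) = 0.442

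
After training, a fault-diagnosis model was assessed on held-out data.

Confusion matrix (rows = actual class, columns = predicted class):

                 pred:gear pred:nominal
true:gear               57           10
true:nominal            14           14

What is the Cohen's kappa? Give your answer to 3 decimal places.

Observed agreement pₒ = trace/N = 71/95 = 0.7474
Expected agreement pₑ = Σ (rowᵢ·colᵢ)/N² = (67·71 + 28·24)/95² = 0.6016
κ = (pₒ − pₑ)/(1 − pₑ) = (0.7474 − 0.6016)/(1 − 0.6016) = 0.366

0.366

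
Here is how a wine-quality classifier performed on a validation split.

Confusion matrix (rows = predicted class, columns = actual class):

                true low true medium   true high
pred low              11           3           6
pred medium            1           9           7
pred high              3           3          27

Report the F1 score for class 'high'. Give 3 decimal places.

0.740

One-vs-rest for 'high': TP = diagonal; FP = other classes predicted 'high'; FN = 'high' predicted as other.
F1 score = 2·TP/(2·TP+FP+FN).
high: TP=27, FP=3+3=6, FN=6+7=13 → 54/73 = 0.7397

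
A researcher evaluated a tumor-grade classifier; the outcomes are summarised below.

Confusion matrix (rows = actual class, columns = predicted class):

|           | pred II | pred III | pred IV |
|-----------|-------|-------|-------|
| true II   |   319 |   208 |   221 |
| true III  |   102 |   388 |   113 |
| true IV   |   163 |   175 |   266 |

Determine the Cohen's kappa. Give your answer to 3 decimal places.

Observed agreement pₒ = trace/N = 973/1955 = 0.4977
Expected agreement pₑ = Σ (rowᵢ·colᵢ)/N² = (748·584 + 603·771 + 604·600)/1955² = 0.3308
κ = (pₒ − pₑ)/(1 − pₑ) = (0.4977 − 0.3308)/(1 − 0.3308) = 0.249

0.249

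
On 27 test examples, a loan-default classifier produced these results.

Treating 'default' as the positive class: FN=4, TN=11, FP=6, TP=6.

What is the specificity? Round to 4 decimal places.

Specificity = TN/(TN+FP) = 11/(11+6) = 0.6471

0.6471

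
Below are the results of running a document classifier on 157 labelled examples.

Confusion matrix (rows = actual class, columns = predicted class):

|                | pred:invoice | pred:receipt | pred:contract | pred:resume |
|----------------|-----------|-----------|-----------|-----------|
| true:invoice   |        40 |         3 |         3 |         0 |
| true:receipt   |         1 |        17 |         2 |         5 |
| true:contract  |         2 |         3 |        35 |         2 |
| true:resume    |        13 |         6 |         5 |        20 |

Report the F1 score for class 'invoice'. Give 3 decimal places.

0.784

Take TP from the diagonal, FP from the rest of the 'invoice' prediction marginal, FN from the rest of the 'invoice' actual marginal.
F1 score = 2·TP/(2·TP+FP+FN).
invoice: TP=40, FP=1+2+13=16, FN=3+3+0=6 → 80/102 = 0.7843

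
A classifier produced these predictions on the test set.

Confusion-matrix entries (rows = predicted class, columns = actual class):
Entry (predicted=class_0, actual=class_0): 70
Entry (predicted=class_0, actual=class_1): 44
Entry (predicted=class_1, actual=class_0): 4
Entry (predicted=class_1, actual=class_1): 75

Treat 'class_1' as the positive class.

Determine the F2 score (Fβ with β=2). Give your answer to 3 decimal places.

Fβ = (1+β²)·TP / ((1+β²)·TP + β²·FN + FP), with β²=4
= 5·75 / (5·75 + 4·44 + 4) = 0.676

0.676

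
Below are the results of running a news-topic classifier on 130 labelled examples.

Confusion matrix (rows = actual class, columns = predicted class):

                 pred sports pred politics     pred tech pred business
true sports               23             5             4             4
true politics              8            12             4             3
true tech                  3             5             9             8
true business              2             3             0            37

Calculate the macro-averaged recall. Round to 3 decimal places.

0.581

Per-class recall (TP/(TP+FN)):
  sports: TP=23, FN=5+4+4=13 → 23/36 = 0.6389
  politics: TP=12, FN=8+4+3=15 → 12/27 = 0.4444
  tech: TP=9, FN=3+5+8=16 → 9/25 = 0.3600
  business: TP=37, FN=2+3+0=5 → 37/42 = 0.8810
Macro-recall = mean = (0.6389 + 0.4444 + 0.3600 + 0.8810) / 4 = 0.581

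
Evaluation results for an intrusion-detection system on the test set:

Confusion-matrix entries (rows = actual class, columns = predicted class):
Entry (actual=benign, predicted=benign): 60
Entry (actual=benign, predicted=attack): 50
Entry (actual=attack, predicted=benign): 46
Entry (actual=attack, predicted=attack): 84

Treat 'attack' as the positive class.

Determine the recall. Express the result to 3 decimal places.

Recall = TP/(TP+FN) = 84/(84+46) = 84/130 = 0.646

0.646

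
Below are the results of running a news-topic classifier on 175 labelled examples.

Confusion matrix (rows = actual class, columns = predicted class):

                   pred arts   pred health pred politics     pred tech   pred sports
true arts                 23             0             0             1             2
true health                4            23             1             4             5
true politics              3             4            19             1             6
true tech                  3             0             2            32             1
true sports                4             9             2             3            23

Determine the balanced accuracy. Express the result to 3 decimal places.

Balanced accuracy = mean of per-class recall.
  arts: recall = 23/26 = 0.8846
  health: recall = 23/37 = 0.6216
  politics: recall = 19/33 = 0.5758
  tech: recall = 32/38 = 0.8421
  sports: recall = 23/41 = 0.5610
Mean = (0.8846 + 0.6216 + 0.5758 + 0.8421 + 0.5610) / 5 = 0.697

0.697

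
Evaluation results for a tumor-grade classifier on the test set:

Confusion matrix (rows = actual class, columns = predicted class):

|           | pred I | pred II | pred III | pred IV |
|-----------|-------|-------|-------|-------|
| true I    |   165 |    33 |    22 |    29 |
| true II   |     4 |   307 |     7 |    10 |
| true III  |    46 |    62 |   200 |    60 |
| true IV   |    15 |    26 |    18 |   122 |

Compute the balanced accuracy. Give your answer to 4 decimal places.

0.7040

Balanced accuracy = mean of per-class recall.
  I: recall = 165/249 = 0.66265
  II: recall = 307/328 = 0.93598
  III: recall = 200/368 = 0.54348
  IV: recall = 122/181 = 0.67403
Mean = (0.66265 + 0.93598 + 0.54348 + 0.67403) / 4 = 0.7040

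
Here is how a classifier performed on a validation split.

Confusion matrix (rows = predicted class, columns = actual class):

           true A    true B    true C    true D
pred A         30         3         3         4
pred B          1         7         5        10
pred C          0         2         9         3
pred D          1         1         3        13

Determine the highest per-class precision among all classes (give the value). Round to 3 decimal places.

Per-class precision (TP/(TP+FP)):
  A: TP=30, FP=3+3+4=10 → 30/40 = 0.7500
  B: TP=7, FP=1+5+10=16 → 7/23 = 0.3043
  C: TP=9, FP=0+2+3=5 → 9/14 = 0.6429
  D: TP=13, FP=1+1+3=5 → 13/18 = 0.7222
Highest is class 'A' with precision = 0.750.

0.750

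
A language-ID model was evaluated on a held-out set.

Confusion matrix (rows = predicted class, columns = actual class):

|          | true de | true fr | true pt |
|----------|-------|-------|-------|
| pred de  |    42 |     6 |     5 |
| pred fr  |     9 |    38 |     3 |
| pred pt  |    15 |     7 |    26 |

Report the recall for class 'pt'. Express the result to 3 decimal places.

One-vs-rest for 'pt': TP = diagonal; FP = other classes predicted 'pt'; FN = 'pt' predicted as other.
recall = TP/(TP+FN).
pt: TP=26, FN=5+3=8 → 26/34 = 0.7647

0.765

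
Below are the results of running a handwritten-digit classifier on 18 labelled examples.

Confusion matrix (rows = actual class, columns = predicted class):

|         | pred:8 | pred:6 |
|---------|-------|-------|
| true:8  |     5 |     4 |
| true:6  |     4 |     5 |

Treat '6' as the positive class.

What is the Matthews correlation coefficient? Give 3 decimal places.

0.111

MCC = (TP·TN − FP·FN) / √((TP+FP)(TP+FN)(TN+FP)(TN+FN))
Numerator = 5·5 − 4·4 = 9
Denominator = √(9·9·9·9) = √6561 = 81.0000
MCC = 9 / 81.0000 = 0.111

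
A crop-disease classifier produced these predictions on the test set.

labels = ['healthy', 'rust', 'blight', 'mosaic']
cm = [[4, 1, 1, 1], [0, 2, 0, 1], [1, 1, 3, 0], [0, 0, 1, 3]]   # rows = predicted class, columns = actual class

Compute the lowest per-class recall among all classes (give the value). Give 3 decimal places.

0.500

Per-class recall (TP/(TP+FN)):
  healthy: TP=4, FN=0+1+0=1 → 4/5 = 0.8000
  rust: TP=2, FN=1+1+0=2 → 2/4 = 0.5000
  blight: TP=3, FN=1+0+1=2 → 3/5 = 0.6000
  mosaic: TP=3, FN=1+1+0=2 → 3/5 = 0.6000
Lowest is class 'rust' with recall = 0.500.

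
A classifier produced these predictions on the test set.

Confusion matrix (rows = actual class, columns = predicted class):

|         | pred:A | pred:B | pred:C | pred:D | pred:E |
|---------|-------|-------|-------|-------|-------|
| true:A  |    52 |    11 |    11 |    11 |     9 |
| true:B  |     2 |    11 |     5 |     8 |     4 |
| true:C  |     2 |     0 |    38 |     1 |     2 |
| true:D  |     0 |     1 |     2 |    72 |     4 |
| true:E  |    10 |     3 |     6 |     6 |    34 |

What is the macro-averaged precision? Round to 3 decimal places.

Per-class precision (TP/(TP+FP)):
  A: TP=52, FP=2+2+0+10=14 → 52/66 = 0.7879
  B: TP=11, FP=11+0+1+3=15 → 11/26 = 0.4231
  C: TP=38, FP=11+5+2+6=24 → 38/62 = 0.6129
  D: TP=72, FP=11+8+1+6=26 → 72/98 = 0.7347
  E: TP=34, FP=9+4+2+4=19 → 34/53 = 0.6415
Macro-precision = mean = (0.7879 + 0.4231 + 0.6129 + 0.7347 + 0.6415) / 5 = 0.640

0.640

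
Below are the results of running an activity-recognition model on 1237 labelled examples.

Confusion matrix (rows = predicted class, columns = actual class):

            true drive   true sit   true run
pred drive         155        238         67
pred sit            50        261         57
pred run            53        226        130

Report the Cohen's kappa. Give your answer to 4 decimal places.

Observed agreement pₒ = trace/N = 546/1237 = 0.44139
Expected agreement pₑ = Σ (rowᵢ·colᵢ)/N² = (258·460 + 725·368 + 254·409)/1237² = 0.31981
κ = (pₒ − pₑ)/(1 − pₑ) = (0.44139 − 0.31981)/(1 − 0.31981) = 0.1787

0.1787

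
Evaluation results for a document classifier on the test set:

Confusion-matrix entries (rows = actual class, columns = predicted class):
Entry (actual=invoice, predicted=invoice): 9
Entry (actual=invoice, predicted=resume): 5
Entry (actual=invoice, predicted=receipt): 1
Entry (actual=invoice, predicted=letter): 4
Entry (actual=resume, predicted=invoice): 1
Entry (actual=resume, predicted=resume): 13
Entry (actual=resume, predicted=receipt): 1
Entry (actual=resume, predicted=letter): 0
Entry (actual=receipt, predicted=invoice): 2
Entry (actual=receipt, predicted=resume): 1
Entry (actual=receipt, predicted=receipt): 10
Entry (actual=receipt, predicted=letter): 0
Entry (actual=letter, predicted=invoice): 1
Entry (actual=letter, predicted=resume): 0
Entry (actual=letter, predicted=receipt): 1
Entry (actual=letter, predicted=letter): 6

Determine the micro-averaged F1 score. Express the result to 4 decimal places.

0.6909

Micro-averaging pools counts across classes: ΣTP=38, ΣFP=17, ΣFN=17.
Micro-F1 score = 2·TP/(2·TP+FP+FN) on pooled counts = 0.6909 (equals overall accuracy in single-label multiclass).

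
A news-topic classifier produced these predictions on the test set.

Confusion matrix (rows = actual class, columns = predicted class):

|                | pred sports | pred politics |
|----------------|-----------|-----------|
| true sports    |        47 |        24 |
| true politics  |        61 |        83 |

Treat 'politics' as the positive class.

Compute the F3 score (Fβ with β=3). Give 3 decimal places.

0.592

Fβ = (1+β²)·TP / ((1+β²)·TP + β²·FN + FP), with β²=9
= 10·83 / (10·83 + 9·61 + 24) = 0.592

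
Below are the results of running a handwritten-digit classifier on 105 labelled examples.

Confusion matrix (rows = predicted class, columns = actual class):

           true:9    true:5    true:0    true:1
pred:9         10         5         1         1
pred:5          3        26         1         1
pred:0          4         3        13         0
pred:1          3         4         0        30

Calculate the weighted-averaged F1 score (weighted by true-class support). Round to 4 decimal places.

Per-class F1 score (2·TP/(2·TP+FP+FN)):
  9: TP=10, FP=5+1+1=7, FN=3+4+3=10 → 20/37 = 0.54054
  5: TP=26, FP=3+1+1=5, FN=5+3+4=12 → 52/69 = 0.75362
  0: TP=13, FP=4+3+0=7, FN=1+1+0=2 → 26/35 = 0.74286
  1: TP=30, FP=3+4+0=7, FN=1+1+0=2 → 60/69 = 0.86957
Weighted-F1 score = Σ (supportᵢ/N)·F1 scoreᵢ with N=105: (20/105)·0.54054 + (38/105)·0.75362 + (15/105)·0.74286 + (32/105)·0.86957 = 0.7468

0.7468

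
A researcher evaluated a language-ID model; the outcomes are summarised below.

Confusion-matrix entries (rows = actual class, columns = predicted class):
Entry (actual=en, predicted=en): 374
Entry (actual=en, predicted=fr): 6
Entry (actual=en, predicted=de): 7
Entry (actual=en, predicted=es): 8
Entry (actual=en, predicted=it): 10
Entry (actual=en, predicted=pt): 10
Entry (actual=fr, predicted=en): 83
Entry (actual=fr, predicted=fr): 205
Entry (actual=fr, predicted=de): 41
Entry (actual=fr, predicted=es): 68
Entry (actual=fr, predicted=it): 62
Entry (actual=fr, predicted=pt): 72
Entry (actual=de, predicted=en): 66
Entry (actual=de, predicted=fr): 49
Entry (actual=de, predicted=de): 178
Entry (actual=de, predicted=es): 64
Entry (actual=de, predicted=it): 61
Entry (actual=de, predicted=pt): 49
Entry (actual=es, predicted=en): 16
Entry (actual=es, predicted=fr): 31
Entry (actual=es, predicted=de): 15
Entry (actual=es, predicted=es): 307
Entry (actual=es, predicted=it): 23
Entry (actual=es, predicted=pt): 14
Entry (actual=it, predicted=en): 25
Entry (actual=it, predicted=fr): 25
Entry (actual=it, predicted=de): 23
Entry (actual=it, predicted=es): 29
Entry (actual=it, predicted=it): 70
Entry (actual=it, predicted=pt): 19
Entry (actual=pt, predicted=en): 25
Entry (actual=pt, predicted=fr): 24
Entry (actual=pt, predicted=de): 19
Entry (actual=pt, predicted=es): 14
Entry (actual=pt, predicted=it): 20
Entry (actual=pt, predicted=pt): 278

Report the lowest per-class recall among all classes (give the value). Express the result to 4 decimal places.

Per-class recall (TP/(TP+FN)):
  en: TP=374, FN=6+7+8+10+10=41 → 374/415 = 0.90120
  fr: TP=205, FN=83+41+68+62+72=326 → 205/531 = 0.38606
  de: TP=178, FN=66+49+64+61+49=289 → 178/467 = 0.38116
  es: TP=307, FN=16+31+15+23+14=99 → 307/406 = 0.75616
  it: TP=70, FN=25+25+23+29+19=121 → 70/191 = 0.36649
  pt: TP=278, FN=25+24+19+14+20=102 → 278/380 = 0.73158
Lowest is class 'it' with recall = 0.3665.

0.3665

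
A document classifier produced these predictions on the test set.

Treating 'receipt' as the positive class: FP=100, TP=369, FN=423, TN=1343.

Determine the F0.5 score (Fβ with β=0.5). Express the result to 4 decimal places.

0.6915

Fβ = (1+β²)·TP / ((1+β²)·TP + β²·FN + FP), with β²=1/4
= 1.25·369 / (1.25·369 + 0.25·423 + 100) = 0.6915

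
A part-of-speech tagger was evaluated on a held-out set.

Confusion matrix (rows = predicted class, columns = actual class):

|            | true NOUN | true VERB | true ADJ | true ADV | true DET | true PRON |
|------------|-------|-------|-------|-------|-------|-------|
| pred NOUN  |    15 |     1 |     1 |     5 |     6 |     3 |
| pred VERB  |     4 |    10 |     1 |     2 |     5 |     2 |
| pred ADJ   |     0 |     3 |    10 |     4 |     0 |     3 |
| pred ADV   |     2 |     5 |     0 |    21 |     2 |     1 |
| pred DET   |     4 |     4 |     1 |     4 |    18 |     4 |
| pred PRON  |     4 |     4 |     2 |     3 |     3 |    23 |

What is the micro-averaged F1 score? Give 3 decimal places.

0.539

Micro-averaging pools counts across classes: ΣTP=97, ΣFP=83, ΣFN=83.
Micro-F1 score = 2·TP/(2·TP+FP+FN) on pooled counts = 0.539 (equals overall accuracy in single-label multiclass).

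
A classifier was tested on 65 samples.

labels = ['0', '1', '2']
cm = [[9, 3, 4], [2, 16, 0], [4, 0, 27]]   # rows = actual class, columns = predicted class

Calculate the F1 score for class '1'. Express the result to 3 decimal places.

0.865

Take TP from the diagonal, FP from the rest of the '1' prediction marginal, FN from the rest of the '1' actual marginal.
F1 score = 2·TP/(2·TP+FP+FN).
1: TP=16, FP=3+0=3, FN=2+0=2 → 32/37 = 0.8649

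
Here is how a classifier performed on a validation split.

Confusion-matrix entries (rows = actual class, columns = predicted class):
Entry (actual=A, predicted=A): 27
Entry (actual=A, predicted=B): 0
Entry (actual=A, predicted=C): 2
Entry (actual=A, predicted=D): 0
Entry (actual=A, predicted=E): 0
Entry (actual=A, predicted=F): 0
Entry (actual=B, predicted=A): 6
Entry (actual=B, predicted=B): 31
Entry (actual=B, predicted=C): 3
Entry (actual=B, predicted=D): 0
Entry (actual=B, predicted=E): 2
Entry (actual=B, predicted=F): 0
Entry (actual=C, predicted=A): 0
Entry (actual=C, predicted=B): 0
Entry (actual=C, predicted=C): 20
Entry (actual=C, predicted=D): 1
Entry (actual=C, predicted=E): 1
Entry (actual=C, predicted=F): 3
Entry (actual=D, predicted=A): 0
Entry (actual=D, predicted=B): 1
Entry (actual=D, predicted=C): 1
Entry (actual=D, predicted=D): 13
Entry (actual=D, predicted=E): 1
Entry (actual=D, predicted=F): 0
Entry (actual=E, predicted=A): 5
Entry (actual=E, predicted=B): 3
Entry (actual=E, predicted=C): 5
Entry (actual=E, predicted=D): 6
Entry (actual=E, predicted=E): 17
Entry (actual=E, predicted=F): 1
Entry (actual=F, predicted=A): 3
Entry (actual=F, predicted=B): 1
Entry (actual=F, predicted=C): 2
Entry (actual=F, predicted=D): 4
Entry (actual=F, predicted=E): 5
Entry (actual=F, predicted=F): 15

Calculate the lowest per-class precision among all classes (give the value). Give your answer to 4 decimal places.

0.5417

Per-class precision (TP/(TP+FP)):
  A: TP=27, FP=6+0+0+5+3=14 → 27/41 = 0.65854
  B: TP=31, FP=0+0+1+3+1=5 → 31/36 = 0.86111
  C: TP=20, FP=2+3+1+5+2=13 → 20/33 = 0.60606
  D: TP=13, FP=0+0+1+6+4=11 → 13/24 = 0.54167
  E: TP=17, FP=0+2+1+1+5=9 → 17/26 = 0.65385
  F: TP=15, FP=0+0+3+0+1=4 → 15/19 = 0.78947
Lowest is class 'D' with precision = 0.5417.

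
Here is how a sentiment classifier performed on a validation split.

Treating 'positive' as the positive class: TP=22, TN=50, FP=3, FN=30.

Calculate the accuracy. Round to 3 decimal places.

Accuracy = (TP+TN)/N = (22+50)/105 = 0.686

0.686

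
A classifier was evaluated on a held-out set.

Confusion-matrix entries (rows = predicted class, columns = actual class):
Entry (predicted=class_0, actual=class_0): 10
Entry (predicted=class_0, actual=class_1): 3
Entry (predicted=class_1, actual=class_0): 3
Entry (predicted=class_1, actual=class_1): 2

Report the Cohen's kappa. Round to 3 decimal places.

Observed agreement pₒ = trace/N = 12/18 = 0.6667
Expected agreement pₑ = Σ (rowᵢ·colᵢ)/N² = (13·13 + 5·5)/18² = 0.5988
κ = (pₒ − pₑ)/(1 − pₑ) = (0.6667 − 0.5988)/(1 − 0.5988) = 0.169

0.169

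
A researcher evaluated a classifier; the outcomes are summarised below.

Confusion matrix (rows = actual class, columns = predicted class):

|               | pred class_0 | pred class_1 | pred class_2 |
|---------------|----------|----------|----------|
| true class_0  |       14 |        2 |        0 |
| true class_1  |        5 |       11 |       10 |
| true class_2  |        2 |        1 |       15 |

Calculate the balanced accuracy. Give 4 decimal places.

0.7105

Balanced accuracy = mean of per-class recall.
  class_0: recall = 14/16 = 0.87500
  class_1: recall = 11/26 = 0.42308
  class_2: recall = 15/18 = 0.83333
Mean = (0.87500 + 0.42308 + 0.83333) / 3 = 0.7105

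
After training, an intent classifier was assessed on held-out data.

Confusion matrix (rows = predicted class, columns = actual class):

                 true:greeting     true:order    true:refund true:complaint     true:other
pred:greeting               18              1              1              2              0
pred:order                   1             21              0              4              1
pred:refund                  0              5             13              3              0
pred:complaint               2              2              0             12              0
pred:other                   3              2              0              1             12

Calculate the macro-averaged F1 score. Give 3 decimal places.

0.731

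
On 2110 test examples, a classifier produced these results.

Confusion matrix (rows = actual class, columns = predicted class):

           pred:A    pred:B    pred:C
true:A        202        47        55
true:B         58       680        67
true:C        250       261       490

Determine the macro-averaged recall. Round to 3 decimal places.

Per-class recall (TP/(TP+FN)):
  A: TP=202, FN=47+55=102 → 202/304 = 0.6645
  B: TP=680, FN=58+67=125 → 680/805 = 0.8447
  C: TP=490, FN=250+261=511 → 490/1001 = 0.4895
Macro-recall = mean = (0.6645 + 0.8447 + 0.4895) / 3 = 0.666

0.666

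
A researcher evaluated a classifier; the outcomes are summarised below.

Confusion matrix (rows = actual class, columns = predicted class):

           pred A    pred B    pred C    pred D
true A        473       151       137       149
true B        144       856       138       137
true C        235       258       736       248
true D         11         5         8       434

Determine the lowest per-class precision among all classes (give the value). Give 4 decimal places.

Per-class precision (TP/(TP+FP)):
  A: TP=473, FP=144+235+11=390 → 473/863 = 0.54809
  B: TP=856, FP=151+258+5=414 → 856/1270 = 0.67402
  C: TP=736, FP=137+138+8=283 → 736/1019 = 0.72228
  D: TP=434, FP=149+137+248=534 → 434/968 = 0.44835
Lowest is class 'D' with precision = 0.4483.

0.4483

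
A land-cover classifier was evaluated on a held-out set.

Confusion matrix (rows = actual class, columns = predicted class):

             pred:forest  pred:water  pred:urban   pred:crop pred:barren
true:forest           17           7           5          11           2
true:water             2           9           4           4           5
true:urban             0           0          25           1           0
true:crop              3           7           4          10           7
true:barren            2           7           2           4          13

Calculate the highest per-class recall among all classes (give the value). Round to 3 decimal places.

0.962

Per-class recall (TP/(TP+FN)):
  forest: TP=17, FN=7+5+11+2=25 → 17/42 = 0.4048
  water: TP=9, FN=2+4+4+5=15 → 9/24 = 0.3750
  urban: TP=25, FN=0+0+1+0=1 → 25/26 = 0.9615
  crop: TP=10, FN=3+7+4+7=21 → 10/31 = 0.3226
  barren: TP=13, FN=2+7+2+4=15 → 13/28 = 0.4643
Highest is class 'urban' with recall = 0.962.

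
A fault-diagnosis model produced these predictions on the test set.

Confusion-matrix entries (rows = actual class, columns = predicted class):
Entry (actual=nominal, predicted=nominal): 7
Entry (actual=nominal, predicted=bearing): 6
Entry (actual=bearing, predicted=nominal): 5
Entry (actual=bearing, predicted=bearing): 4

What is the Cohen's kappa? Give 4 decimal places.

Observed agreement pₒ = trace/N = 11/22 = 0.50000
Expected agreement pₑ = Σ (rowᵢ·colᵢ)/N² = (13·12 + 9·10)/22² = 0.50826
κ = (pₒ − pₑ)/(1 − pₑ) = (0.50000 − 0.50826)/(1 − 0.50826) = -0.0168

-0.0168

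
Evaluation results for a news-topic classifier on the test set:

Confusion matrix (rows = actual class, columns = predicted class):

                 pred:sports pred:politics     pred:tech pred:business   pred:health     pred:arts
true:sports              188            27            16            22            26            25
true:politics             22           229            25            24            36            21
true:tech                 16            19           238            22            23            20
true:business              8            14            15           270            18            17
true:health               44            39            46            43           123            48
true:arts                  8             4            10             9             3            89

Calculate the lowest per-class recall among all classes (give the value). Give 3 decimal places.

0.359

Per-class recall (TP/(TP+FN)):
  sports: TP=188, FN=27+16+22+26+25=116 → 188/304 = 0.6184
  politics: TP=229, FN=22+25+24+36+21=128 → 229/357 = 0.6415
  tech: TP=238, FN=16+19+22+23+20=100 → 238/338 = 0.7041
  business: TP=270, FN=8+14+15+18+17=72 → 270/342 = 0.7895
  health: TP=123, FN=44+39+46+43+48=220 → 123/343 = 0.3586
  arts: TP=89, FN=8+4+10+9+3=34 → 89/123 = 0.7236
Lowest is class 'health' with recall = 0.359.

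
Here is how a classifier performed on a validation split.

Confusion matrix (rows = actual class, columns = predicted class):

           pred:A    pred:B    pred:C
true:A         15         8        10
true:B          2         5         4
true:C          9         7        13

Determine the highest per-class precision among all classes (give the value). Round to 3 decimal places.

0.577

Per-class precision (TP/(TP+FP)):
  A: TP=15, FP=2+9=11 → 15/26 = 0.5769
  B: TP=5, FP=8+7=15 → 5/20 = 0.2500
  C: TP=13, FP=10+4=14 → 13/27 = 0.4815
Highest is class 'A' with precision = 0.577.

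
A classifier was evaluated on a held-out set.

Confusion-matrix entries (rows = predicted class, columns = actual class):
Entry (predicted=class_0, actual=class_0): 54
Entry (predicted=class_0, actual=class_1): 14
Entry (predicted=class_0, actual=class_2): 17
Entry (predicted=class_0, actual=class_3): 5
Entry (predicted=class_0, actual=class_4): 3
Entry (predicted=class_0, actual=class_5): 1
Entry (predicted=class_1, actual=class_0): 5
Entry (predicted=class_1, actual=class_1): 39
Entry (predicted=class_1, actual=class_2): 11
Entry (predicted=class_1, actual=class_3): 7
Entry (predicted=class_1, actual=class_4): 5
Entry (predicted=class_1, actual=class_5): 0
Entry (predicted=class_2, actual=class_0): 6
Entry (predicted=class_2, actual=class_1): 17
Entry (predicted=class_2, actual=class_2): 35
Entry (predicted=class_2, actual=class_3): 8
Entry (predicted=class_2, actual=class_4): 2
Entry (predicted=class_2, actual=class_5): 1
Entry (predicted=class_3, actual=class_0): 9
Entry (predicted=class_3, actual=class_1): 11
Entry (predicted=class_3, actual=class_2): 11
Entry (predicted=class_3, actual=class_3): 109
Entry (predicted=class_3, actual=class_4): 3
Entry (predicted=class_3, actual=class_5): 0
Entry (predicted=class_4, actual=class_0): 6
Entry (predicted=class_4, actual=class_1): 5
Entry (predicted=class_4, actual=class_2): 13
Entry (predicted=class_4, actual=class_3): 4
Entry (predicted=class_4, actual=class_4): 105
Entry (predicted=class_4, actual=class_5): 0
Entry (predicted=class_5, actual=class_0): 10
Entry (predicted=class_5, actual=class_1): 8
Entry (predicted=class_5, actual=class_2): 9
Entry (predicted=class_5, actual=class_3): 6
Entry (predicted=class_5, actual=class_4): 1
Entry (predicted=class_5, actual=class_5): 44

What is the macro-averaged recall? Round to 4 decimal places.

0.6671

Per-class recall (TP/(TP+FN)):
  class_0: TP=54, FN=5+6+9+6+10=36 → 54/90 = 0.60000
  class_1: TP=39, FN=14+17+11+5+8=55 → 39/94 = 0.41489
  class_2: TP=35, FN=17+11+11+13+9=61 → 35/96 = 0.36458
  class_3: TP=109, FN=5+7+8+4+6=30 → 109/139 = 0.78417
  class_4: TP=105, FN=3+5+2+3+1=14 → 105/119 = 0.88235
  class_5: TP=44, FN=1+0+1+0+0=2 → 44/46 = 0.95652
Macro-recall = mean = (0.60000 + 0.41489 + 0.36458 + 0.78417 + 0.88235 + 0.95652) / 6 = 0.6671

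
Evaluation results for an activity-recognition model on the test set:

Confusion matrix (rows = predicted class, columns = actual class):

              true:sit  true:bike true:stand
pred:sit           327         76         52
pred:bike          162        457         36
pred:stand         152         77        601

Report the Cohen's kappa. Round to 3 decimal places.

0.569

Observed agreement pₒ = trace/N = 1385/1940 = 0.7139
Expected agreement pₑ = Σ (rowᵢ·colᵢ)/N² = (641·455 + 610·655 + 689·830)/1940² = 0.3356
κ = (pₒ − pₑ)/(1 − pₑ) = (0.7139 − 0.3356)/(1 − 0.3356) = 0.569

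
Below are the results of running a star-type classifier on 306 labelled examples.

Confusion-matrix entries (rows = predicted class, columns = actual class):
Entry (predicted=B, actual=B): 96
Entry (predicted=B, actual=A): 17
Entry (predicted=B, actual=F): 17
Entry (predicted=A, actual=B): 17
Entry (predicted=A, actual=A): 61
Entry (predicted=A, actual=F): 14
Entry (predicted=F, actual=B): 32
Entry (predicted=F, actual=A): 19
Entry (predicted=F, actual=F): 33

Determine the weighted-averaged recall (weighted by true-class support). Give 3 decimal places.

0.621

Per-class recall (TP/(TP+FN)):
  B: TP=96, FN=17+32=49 → 96/145 = 0.6621
  A: TP=61, FN=17+19=36 → 61/97 = 0.6289
  F: TP=33, FN=17+14=31 → 33/64 = 0.5156
Weighted-recall = Σ (supportᵢ/N)·recallᵢ with N=306: (145/306)·0.6621 + (97/306)·0.6289 + (64/306)·0.5156 = 0.621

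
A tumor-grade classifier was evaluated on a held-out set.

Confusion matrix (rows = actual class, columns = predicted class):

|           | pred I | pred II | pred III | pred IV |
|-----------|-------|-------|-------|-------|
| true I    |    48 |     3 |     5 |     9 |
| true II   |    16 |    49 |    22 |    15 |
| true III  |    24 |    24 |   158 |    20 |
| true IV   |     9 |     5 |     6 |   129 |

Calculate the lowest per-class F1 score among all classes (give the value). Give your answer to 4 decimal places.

Per-class F1 score (2·TP/(2·TP+FP+FN)):
  I: TP=48, FP=16+24+9=49, FN=3+5+9=17 → 96/162 = 0.59259
  II: TP=49, FP=3+24+5=32, FN=16+22+15=53 → 98/183 = 0.53552
  III: TP=158, FP=5+22+6=33, FN=24+24+20=68 → 316/417 = 0.75779
  IV: TP=129, FP=9+15+20=44, FN=9+5+6=20 → 258/322 = 0.80124
Lowest is class 'II' with F1 score = 0.5355.

0.5355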